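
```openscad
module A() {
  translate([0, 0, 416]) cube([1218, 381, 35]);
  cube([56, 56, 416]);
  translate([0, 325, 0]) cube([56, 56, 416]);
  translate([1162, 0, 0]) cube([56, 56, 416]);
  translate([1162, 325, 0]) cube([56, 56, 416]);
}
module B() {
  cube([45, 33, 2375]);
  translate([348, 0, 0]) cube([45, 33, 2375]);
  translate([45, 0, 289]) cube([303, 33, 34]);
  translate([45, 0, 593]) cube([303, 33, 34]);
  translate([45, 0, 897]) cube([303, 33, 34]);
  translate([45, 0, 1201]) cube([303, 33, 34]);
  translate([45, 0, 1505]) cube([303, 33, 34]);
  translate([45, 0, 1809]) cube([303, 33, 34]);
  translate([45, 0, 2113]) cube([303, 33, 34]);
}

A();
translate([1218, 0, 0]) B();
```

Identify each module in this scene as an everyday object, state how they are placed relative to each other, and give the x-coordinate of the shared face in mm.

The bench's +x face and the ladder's −x face are both at x = 1218 mm.

A is a bench. B is a ladder. The ladder is against the bench's +x side, with their −y faces flush. The x-coordinate of the shared face is 1218 mm.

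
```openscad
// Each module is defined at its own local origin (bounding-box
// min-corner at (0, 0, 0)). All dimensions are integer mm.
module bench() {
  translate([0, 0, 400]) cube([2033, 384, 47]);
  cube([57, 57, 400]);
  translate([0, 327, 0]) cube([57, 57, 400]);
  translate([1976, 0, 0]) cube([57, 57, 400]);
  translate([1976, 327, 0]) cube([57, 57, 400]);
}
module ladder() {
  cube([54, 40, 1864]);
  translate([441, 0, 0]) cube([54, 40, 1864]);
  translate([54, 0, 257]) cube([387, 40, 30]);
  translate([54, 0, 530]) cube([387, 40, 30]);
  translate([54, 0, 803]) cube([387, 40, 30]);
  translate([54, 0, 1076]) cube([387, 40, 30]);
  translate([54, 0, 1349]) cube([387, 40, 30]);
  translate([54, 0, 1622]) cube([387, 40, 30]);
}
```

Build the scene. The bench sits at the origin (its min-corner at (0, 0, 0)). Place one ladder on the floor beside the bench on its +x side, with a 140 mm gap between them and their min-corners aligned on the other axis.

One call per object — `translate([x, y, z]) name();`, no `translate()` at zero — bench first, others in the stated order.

bench();
translate([2173, 0, 0]) ladder();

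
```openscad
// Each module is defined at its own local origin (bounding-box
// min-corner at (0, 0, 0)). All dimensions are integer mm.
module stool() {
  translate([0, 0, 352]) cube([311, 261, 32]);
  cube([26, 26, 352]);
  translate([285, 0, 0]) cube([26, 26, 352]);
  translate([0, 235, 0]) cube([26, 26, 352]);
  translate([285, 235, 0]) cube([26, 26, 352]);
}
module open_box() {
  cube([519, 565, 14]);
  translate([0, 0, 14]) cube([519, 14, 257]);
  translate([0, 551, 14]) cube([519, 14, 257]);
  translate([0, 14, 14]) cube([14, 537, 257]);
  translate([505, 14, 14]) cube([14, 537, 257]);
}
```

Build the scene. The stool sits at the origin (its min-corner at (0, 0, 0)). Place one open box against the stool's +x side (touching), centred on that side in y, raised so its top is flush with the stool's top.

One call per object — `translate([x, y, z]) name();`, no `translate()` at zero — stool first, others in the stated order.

stool();
translate([311, -152, 113]) open_box();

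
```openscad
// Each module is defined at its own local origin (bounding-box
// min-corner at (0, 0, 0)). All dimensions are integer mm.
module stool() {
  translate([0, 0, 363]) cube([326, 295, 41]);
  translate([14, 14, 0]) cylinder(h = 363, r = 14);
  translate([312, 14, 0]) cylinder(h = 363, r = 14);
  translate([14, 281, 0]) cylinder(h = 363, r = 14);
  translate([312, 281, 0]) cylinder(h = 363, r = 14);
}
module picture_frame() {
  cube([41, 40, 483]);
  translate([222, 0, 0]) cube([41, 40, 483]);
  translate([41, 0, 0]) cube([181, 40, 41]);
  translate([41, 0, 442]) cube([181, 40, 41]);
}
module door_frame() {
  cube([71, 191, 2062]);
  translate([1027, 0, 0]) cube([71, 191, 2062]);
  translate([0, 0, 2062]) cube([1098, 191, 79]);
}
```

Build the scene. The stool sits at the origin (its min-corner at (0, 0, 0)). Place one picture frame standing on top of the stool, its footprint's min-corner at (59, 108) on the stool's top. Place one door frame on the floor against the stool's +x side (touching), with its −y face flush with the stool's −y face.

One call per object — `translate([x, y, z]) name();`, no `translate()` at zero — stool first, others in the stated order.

stool();
translate([59, 108, 404]) picture_frame();
translate([326, 0, 0]) door_frame();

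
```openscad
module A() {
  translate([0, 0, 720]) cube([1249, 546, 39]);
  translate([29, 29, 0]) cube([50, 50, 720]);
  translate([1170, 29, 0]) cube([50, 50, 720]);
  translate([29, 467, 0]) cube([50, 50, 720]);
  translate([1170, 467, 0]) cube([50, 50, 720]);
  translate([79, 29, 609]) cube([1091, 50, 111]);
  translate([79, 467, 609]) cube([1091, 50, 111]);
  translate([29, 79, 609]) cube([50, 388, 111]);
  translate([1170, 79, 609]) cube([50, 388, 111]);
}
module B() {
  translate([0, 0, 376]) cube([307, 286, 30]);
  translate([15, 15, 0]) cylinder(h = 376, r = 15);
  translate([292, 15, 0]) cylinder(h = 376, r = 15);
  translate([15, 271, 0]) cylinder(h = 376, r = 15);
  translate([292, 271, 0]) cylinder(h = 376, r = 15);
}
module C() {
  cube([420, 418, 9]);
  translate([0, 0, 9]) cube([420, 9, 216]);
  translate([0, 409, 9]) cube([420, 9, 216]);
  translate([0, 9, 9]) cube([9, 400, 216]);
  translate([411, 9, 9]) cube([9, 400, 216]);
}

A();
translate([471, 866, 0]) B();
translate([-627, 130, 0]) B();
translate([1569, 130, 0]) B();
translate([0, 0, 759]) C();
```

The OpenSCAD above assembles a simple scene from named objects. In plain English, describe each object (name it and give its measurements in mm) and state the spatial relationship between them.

A is a rectangular dining table. The top is 1249×546×39 mm with its upper surface at z = 759 mm. It stands on four 50×50 mm square legs, each inset 29 mm from the nearest pair of top edges, running from the floor to the underside of the top. Four apron rails, 50 mm thick and 111 mm tall, run between adjacent legs with their top edges flush with the underside of the top and their outer faces flush with the legs' outer faces.

B is a four-legged stool. The seat is 307×286 mm, 30 mm thick, top at z = 406 mm. It stands on four round legs, each 30 mm in diameter, from z = 0 to the seat underside, each leg's axis is inset half a diameter from the nearest pair of seat edges (so the leg's bounding box is flush with the corner).

C is an open storage box with external size 420×418×225 mm and wall thickness 9 mm (the base is also 9 mm thick). The base covers the whole footprint; the four walls stand on the base, with the y-facing walls full-width and the x-facing walls fitting between their inner faces.

Three stools sit around the table at the +y, −x, +x sides. The open box is on top of the table.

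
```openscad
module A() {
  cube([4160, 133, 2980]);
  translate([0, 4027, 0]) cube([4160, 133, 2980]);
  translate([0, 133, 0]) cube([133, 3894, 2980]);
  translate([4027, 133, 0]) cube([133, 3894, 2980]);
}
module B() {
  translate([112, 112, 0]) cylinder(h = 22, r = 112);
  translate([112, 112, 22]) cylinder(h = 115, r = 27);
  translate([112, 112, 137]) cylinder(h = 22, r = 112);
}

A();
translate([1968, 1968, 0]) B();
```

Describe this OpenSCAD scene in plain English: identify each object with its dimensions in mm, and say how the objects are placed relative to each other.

A is the wall frame of a small rectangular building: four walls, each 2980 mm tall and 133 mm thick, enclosing a footprint 4160 mm (x) by 4160 mm (y) outside-to-outside, with no floor or roof. The front and back walls (the −y and +y sides) span the full width; the two side walls fit between them.

B is a spool: two coaxial disc flanges of radius 112 mm and thickness 22 mm, joined by a core cylinder of radius 27 mm and height 115 mm. The lower flange rests on z = 0 and the three cylinders share a vertical axis.

The spool sits inside the house frame, centred.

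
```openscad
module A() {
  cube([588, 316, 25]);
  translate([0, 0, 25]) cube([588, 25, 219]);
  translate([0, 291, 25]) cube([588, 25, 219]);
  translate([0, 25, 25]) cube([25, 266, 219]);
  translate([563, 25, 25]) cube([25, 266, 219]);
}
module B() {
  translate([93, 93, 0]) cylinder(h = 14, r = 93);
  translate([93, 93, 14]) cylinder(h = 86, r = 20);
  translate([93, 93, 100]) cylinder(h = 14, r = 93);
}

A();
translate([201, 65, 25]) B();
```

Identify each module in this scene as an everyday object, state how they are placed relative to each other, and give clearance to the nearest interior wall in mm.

A is an open box. B is a spool. The spool sits inside the open box, centred. The clearance to the nearest interior wall is 40 mm.

Clearances: x = 176, y = 40; minimum 40 mm.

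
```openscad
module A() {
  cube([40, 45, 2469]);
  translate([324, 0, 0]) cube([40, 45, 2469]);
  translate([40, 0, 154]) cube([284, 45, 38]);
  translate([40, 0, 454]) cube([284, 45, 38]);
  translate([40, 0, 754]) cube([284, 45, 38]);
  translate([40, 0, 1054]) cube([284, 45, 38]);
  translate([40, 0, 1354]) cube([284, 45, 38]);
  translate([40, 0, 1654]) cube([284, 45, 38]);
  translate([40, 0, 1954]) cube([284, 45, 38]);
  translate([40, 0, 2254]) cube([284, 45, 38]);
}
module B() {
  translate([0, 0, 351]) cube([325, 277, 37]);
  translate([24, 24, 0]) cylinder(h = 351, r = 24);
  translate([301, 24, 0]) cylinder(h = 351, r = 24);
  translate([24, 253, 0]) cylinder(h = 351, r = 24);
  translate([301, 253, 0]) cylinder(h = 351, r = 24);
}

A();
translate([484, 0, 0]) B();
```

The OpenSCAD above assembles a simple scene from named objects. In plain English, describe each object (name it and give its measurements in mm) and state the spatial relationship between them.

A is a straight ladder. Two 40×45 mm vertical rails, 2469 mm tall, stand 364 mm apart (outside-to-outside) with their front faces coplanar on the −y side. 8 rungs, each 45 mm deep and 38 mm tall, span between the inner faces of the rails, front faces flush with the rails. The lowest rung's underside is at z = 154 mm and rungs are spaced 300 mm apart (underside to underside).

B is a four-legged stool. The seat is a 325×277×37 mm slab whose top surface is at z = 388 mm; four round legs, each 48 mm in diameter, run from the floor (z = 0) to the underside of the seat, each leg's axis is inset half a diameter from the nearest pair of seat edges (so the leg's bounding box is flush with the corner).

The stool is on the floor beside the ladder on its +x side.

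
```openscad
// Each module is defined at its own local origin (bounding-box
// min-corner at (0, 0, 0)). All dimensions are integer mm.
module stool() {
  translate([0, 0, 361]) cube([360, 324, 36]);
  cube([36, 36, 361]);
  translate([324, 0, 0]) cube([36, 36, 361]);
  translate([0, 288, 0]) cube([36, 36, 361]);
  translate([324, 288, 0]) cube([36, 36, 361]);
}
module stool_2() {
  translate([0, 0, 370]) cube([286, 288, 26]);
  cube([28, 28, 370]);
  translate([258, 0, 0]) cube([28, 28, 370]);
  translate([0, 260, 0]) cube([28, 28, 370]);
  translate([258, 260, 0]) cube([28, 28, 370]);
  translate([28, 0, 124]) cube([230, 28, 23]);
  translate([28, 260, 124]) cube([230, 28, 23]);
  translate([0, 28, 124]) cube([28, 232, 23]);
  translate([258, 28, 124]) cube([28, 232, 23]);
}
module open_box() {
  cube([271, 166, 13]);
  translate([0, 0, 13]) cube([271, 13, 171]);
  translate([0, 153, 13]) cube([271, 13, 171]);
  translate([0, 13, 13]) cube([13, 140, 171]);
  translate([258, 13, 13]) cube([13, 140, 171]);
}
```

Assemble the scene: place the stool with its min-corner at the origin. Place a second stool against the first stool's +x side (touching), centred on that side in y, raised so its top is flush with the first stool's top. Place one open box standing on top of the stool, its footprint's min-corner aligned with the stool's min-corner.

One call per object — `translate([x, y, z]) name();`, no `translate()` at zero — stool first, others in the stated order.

stool();
translate([360, 18, 1]) stool_2();
translate([0, 0, 397]) open_box();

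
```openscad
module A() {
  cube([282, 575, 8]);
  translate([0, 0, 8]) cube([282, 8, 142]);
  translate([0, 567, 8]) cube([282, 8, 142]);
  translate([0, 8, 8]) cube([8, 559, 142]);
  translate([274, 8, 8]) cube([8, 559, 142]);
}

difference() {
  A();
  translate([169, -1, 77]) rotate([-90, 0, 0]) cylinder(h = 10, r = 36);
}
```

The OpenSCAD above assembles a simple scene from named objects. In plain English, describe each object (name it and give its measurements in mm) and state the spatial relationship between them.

A is an open storage box with external size 282×575×150 mm and wall thickness 8 mm (the base is also 8 mm thick). The base covers the whole footprint; the four walls stand on the base, with the y-facing walls full-width and the x-facing walls fitting between their inner faces.

The open box has a circular hole of radius 36 mm through its front wall, centred at (x = 169, z = 77).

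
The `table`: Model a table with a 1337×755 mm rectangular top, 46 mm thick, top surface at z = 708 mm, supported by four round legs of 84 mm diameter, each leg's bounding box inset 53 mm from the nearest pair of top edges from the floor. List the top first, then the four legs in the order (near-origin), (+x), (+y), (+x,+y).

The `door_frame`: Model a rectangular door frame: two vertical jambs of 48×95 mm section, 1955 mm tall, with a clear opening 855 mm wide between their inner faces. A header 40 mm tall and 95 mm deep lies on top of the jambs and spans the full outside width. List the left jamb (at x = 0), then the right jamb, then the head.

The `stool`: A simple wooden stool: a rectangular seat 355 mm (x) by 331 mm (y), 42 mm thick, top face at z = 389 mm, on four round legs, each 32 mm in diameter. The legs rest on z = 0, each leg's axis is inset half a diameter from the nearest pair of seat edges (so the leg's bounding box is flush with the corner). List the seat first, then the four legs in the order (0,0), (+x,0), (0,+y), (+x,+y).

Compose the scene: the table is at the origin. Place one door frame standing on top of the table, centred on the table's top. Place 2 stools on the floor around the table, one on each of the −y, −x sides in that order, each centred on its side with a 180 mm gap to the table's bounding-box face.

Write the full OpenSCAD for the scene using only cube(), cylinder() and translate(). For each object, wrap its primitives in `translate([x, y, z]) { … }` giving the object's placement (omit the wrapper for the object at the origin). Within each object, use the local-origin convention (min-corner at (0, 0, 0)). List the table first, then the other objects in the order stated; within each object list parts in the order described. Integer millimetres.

translate([0, 0, 662]) cube([1337, 755, 46]);
translate([95, 95, 0]) cylinder(h = 662, r = 42);
translate([1242, 95, 0]) cylinder(h = 662, r = 42);
translate([95, 660, 0]) cylinder(h = 662, r = 42);
translate([1242, 660, 0]) cylinder(h = 662, r = 42);
translate([193, 330, 708]) {
  cube([48, 95, 1955]);
  translate([903, 0, 0]) cube([48, 95, 1955]);
  translate([0, 0, 1955]) cube([951, 95, 40]);
}
translate([491, -511, 0]) {
  translate([0, 0, 347]) cube([355, 331, 42]);
  translate([16, 16, 0]) cylinder(h = 347, r = 16);
  translate([339, 16, 0]) cylinder(h = 347, r = 16);
  translate([16, 315, 0]) cylinder(h = 347, r = 16);
  translate([339, 315, 0]) cylinder(h = 347, r = 16);
}
translate([-535, 212, 0]) {
  translate([0, 0, 347]) cube([355, 331, 42]);
  translate([16, 16, 0]) cylinder(h = 347, r = 16);
  translate([339, 16, 0]) cylinder(h = 347, r = 16);
  translate([16, 315, 0]) cylinder(h = 347, r = 16);
  translate([339, 315, 0]) cylinder(h = 347, r = 16);
}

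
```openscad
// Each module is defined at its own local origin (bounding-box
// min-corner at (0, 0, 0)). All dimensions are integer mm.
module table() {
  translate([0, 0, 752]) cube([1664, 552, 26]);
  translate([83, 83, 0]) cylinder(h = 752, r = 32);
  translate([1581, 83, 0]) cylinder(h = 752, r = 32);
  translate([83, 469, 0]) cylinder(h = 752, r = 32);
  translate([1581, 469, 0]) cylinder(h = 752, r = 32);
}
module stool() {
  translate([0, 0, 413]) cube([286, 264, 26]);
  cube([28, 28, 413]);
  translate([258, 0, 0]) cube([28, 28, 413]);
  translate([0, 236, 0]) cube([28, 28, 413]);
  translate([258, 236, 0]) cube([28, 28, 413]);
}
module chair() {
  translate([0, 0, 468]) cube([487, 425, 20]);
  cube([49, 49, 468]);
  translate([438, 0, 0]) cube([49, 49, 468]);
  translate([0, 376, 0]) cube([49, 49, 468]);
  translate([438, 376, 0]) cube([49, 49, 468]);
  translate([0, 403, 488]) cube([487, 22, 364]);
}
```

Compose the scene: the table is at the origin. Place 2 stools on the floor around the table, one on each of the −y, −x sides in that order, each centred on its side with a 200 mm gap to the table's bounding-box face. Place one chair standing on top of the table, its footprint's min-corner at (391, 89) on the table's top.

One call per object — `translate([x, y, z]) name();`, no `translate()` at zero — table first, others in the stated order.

table();
translate([689, -464, 0]) stool();
translate([-486, 144, 0]) stool();
translate([391, 89, 778]) chair();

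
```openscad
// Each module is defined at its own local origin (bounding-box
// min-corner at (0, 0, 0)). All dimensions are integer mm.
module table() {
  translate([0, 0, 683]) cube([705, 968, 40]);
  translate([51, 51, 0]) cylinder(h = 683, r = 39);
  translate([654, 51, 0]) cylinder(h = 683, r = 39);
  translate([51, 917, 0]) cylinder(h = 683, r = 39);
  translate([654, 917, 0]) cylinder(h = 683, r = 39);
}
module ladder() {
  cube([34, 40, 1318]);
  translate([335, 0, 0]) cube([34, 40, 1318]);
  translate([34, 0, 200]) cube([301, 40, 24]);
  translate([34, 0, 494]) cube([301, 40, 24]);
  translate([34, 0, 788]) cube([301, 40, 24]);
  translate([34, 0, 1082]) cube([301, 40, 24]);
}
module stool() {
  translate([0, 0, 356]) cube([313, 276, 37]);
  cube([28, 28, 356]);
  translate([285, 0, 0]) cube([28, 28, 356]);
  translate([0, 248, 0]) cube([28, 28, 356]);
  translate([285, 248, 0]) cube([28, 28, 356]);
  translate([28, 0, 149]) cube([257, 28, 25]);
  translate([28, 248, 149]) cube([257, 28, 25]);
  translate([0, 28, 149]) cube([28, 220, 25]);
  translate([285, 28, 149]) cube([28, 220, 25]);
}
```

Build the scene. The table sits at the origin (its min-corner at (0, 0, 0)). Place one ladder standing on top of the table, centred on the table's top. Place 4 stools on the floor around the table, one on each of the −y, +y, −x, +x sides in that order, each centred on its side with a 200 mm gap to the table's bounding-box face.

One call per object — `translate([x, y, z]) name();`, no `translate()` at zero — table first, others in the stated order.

table();
translate([168, 464, 723]) ladder();
translate([196, -476, 0]) stool();
translate([196, 1168, 0]) stool();
translate([-513, 346, 0]) stool();
translate([905, 346, 0]) stool();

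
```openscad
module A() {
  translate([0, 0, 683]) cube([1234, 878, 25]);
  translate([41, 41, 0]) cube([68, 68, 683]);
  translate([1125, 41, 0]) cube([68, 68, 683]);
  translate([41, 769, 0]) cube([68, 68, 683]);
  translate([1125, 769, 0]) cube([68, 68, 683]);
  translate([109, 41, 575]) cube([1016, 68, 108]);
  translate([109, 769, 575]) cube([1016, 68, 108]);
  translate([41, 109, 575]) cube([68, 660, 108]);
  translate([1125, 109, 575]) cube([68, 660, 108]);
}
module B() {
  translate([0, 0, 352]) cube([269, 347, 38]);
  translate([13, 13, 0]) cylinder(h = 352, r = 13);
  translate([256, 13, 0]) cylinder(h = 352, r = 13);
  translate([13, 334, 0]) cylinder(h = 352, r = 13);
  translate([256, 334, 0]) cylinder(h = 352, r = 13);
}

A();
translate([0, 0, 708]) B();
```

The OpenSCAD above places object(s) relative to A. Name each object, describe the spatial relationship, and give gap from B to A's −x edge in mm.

The stool's min-x is at 0; the table's min-x is 0; gap = 0 mm.

A is a table. B is a stool. The stool is on top of the table. The gap from the stool to the table's −x edge is 0 mm.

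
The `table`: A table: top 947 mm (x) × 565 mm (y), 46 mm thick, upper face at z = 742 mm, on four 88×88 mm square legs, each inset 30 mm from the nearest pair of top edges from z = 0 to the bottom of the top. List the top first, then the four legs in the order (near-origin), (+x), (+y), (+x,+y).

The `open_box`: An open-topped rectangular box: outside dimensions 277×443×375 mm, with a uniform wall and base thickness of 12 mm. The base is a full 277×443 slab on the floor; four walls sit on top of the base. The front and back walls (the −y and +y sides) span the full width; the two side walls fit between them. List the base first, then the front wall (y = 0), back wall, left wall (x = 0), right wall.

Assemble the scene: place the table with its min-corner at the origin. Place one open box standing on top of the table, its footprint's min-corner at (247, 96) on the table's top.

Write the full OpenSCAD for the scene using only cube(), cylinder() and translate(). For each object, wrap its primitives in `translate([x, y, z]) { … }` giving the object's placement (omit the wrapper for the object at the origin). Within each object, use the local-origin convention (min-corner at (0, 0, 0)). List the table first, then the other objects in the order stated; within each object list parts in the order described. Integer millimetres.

translate([0, 0, 696]) cube([947, 565, 46]);
translate([30, 30, 0]) cube([88, 88, 696]);
translate([829, 30, 0]) cube([88, 88, 696]);
translate([30, 447, 0]) cube([88, 88, 696]);
translate([829, 447, 0]) cube([88, 88, 696]);
translate([247, 96, 742]) {
  cube([277, 443, 12]);
  translate([0, 0, 12]) cube([277, 12, 363]);
  translate([0, 431, 12]) cube([277, 12, 363]);
  translate([0, 12, 12]) cube([12, 419, 363]);
  translate([265, 12, 12]) cube([12, 419, 363]);
}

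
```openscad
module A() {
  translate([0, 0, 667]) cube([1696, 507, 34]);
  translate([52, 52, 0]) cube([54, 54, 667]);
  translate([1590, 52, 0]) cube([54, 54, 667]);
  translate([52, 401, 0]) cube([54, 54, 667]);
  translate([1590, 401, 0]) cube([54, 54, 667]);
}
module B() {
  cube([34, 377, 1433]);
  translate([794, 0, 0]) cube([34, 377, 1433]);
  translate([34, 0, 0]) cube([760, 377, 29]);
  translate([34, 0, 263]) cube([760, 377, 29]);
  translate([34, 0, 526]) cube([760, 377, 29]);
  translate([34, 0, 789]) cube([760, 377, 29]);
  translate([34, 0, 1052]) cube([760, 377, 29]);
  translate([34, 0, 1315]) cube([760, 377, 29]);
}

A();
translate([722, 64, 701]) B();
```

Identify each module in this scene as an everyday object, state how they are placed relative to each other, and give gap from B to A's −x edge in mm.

A is a table. B is a bookshelf. The bookshelf is on top of the table. The gap from the bookshelf to the table's −x edge is 722 mm.

The bookshelf's min-x is at 722; the table's min-x is 0; gap = 722 mm.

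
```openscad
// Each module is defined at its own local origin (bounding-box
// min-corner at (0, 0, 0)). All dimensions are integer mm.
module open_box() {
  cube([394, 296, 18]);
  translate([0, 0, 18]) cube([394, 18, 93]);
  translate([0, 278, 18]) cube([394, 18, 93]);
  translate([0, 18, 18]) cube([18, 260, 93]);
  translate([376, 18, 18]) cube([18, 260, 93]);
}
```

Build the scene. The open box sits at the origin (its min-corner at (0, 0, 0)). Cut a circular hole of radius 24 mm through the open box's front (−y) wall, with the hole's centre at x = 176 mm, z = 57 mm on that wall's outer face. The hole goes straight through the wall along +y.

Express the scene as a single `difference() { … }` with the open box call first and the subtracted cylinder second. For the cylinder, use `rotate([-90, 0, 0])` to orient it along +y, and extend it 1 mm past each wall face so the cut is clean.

difference() {
  open_box();
  translate([176, -1, 57]) rotate([-90, 0, 0]) cylinder(h = 20, r = 24);
}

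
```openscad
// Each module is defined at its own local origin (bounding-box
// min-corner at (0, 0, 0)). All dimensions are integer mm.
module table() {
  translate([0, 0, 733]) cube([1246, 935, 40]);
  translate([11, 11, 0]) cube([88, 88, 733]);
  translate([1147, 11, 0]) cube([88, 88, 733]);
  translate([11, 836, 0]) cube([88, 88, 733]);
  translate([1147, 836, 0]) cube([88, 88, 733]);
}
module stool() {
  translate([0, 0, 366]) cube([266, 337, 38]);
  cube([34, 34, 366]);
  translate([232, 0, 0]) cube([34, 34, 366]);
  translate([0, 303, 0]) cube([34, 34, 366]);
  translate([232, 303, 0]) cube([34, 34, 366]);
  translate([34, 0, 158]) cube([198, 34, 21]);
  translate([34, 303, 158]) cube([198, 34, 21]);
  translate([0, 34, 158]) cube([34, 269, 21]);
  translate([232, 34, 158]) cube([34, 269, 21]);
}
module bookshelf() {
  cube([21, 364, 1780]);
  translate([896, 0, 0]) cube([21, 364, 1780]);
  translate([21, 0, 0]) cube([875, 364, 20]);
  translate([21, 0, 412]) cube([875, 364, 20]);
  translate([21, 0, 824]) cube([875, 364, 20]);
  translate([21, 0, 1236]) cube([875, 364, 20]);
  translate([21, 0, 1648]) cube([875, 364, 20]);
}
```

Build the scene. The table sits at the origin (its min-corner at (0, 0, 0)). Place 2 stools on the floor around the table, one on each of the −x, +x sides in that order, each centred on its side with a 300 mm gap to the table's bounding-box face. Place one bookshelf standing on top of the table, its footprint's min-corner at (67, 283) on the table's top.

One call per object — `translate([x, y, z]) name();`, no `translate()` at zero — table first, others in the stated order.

table();
translate([-566, 299, 0]) stool();
translate([1546, 299, 0]) stool();
translate([67, 283, 773]) bookshelf();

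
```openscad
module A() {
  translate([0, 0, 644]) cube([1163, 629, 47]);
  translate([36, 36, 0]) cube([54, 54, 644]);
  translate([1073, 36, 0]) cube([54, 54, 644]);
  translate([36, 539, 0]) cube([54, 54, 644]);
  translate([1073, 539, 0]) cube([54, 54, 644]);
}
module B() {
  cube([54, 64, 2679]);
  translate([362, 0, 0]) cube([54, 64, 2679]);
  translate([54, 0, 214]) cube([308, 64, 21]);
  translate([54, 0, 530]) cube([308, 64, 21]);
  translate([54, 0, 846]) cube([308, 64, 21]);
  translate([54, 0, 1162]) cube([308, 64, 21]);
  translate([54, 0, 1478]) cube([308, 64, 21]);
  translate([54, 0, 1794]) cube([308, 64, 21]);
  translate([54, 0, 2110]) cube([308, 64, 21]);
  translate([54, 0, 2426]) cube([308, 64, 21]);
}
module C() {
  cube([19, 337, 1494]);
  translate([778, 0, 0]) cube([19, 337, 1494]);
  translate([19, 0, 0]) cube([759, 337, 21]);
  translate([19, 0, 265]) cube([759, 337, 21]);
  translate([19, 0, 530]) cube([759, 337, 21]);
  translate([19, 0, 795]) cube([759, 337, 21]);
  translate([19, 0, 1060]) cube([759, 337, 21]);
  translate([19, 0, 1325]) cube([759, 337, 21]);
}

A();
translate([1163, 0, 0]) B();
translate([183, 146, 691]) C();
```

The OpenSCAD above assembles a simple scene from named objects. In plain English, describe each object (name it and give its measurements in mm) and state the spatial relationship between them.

A is a table: top 1163 mm (x) × 629 mm (y), 47 mm thick, upper face at z = 691 mm, on four 54×54 mm square legs, each inset 36 mm from the nearest pair of top edges, running from z = 0 to the bottom of the top.

B is a straight ladder. Two 54×64 mm vertical rails, 2679 mm tall, stand 416 mm apart (outside-to-outside) with their front faces coplanar on the −y side. 8 rungs, each 64 mm deep and 21 mm tall, span between the inner faces of the rails, front faces flush with the rails. The lowest rung's underside is at z = 214 mm and rungs are spaced 316 mm apart (underside to underside).

C is an open bookshelf. Two side panels, each 19 mm thick, 337 mm deep and 1494 mm tall, stand 797 mm apart (outside-to-outside). Between them sit 6 shelves, each 21 mm thick and 337 mm deep, spanning the full gap between the sides. The bottom shelf rests on the floor (its underside at z = 0) and the clear gap between one shelf's top and the next shelf's underside is 244 mm.

The ladder is against the table's +x side, with their −y faces flush. The bookshelf is on top of the table, centred.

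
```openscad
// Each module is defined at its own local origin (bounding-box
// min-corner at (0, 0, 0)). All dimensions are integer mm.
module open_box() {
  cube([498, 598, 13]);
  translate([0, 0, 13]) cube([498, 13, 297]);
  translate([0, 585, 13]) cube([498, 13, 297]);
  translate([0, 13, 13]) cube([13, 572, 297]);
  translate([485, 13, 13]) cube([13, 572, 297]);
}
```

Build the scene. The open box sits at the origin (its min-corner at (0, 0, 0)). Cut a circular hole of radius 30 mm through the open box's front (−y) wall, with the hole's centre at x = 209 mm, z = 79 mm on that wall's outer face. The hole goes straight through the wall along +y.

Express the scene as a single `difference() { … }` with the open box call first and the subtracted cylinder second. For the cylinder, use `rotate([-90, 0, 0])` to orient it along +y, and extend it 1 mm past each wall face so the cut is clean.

difference() {
  open_box();
  translate([209, -1, 79]) rotate([-90, 0, 0]) cylinder(h = 15, r = 30);
}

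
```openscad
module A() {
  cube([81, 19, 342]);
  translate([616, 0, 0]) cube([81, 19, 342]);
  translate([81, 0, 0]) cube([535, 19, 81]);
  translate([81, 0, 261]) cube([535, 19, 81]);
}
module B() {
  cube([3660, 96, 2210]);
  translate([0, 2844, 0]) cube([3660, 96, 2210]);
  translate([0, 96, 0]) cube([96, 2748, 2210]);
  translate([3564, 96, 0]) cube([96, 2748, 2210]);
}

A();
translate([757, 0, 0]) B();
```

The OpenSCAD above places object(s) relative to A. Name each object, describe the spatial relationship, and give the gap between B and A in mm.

The house frame's nearest face is 60 mm from the picture frame's +x face.

A is a picture frame. B is a house frame. The house frame is on the floor beside the picture frame on its +x side. The gap between the house frame and the picture frame is 60 mm.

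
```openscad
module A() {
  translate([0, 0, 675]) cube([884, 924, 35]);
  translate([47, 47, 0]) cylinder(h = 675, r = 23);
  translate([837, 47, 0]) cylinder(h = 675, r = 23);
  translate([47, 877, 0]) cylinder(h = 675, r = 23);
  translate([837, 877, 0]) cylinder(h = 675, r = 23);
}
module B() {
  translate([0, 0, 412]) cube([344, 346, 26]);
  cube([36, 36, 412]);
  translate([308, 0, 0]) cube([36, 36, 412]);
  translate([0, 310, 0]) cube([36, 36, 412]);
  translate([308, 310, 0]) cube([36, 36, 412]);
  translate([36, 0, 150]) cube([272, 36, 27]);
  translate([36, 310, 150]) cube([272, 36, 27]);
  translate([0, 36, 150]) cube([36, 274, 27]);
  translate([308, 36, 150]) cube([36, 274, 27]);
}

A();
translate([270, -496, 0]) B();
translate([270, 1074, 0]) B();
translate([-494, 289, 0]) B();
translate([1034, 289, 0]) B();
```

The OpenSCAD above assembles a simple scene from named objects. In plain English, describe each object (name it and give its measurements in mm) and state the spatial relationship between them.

A is a rectangular dining table. The top is 884×924×35 mm with its upper surface at z = 710 mm. It stands on four round legs of 46 mm diameter, each leg's bounding box inset 24 mm from the nearest pair of top edges, running from the floor to the underside of the top.

B is a four-legged stool. The seat is 344×346 mm, 26 mm thick, top at z = 438 mm. It stands on four square legs, each 36×36 mm in cross-section, from z = 0 to the seat underside, each flush with a corner of the seat. Four stretchers, 36 mm wide and 27 mm tall, connect adjacent legs with their undersides at z = 150 mm, each running between the inner faces of the legs it joins and aligned with the legs' outer faces on the other axis.

Four stools sit around the table at the −y, +y, −x, +x sides.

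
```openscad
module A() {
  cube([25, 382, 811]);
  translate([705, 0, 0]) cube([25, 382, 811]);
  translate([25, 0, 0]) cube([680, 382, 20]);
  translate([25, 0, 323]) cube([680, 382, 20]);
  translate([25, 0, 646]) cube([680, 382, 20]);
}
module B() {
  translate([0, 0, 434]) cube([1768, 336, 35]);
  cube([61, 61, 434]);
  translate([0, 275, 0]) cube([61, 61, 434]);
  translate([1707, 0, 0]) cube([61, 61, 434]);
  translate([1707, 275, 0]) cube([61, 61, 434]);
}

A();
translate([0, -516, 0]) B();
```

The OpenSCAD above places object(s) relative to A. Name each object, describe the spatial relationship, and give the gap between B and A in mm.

The bench's nearest face is 180 mm from the bookshelf's −y face.

A is a bookshelf. B is a bench. The bench is on the floor beside the bookshelf on its −y side. The gap between the bench and the bookshelf is 180 mm.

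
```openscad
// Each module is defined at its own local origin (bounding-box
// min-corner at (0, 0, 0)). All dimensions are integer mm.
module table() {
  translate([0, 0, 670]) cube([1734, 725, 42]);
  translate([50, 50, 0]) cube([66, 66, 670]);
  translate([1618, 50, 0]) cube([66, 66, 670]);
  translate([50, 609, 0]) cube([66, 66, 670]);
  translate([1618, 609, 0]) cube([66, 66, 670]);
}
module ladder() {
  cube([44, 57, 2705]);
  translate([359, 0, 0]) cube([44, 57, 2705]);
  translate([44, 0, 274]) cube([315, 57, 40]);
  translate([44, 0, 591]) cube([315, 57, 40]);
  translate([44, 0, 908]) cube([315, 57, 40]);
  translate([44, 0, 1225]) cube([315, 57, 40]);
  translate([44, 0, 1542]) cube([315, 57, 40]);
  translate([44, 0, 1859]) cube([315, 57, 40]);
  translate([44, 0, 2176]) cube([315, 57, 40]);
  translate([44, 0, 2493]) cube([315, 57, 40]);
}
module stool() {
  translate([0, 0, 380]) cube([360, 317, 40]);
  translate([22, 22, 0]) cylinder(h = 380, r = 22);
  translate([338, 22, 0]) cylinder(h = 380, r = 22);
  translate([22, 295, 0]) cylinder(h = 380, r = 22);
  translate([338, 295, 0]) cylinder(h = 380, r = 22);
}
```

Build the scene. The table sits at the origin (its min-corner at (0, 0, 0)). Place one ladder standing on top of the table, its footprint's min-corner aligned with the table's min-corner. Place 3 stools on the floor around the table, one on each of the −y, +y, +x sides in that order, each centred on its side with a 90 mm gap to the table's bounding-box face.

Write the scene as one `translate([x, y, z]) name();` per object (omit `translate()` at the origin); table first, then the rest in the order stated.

table();
translate([0, 0, 712]) ladder();
translate([687, -407, 0]) stool();
translate([687, 815, 0]) stool();
translate([1824, 204, 0]) stool();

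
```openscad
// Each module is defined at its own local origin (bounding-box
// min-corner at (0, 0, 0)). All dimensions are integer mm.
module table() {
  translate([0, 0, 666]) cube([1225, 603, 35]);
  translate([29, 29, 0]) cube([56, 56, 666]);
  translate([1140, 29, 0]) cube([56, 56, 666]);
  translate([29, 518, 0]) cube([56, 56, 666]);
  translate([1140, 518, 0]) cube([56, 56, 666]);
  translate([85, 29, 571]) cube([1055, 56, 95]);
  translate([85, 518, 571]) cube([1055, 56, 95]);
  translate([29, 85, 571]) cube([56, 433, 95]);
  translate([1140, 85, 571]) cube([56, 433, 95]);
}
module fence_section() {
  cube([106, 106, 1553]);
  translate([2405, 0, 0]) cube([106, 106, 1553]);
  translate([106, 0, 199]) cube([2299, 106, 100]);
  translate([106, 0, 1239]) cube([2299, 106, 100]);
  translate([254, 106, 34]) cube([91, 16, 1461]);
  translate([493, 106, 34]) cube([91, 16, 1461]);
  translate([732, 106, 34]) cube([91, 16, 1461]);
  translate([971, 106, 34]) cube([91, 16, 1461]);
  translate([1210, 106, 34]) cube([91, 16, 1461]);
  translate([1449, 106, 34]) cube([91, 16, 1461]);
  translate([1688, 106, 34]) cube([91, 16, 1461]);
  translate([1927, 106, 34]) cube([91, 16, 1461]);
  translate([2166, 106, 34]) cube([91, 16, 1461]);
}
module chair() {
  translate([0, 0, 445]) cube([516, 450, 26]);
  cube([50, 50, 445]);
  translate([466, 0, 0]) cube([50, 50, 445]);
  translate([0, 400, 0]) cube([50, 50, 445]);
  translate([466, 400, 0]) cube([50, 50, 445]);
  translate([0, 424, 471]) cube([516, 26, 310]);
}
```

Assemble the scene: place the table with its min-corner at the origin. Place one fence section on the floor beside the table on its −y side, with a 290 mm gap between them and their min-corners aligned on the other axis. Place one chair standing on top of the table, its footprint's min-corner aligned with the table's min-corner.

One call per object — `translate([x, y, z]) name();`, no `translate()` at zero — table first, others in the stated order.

table();
translate([0, -412, 0]) fence_section();
translate([0, 0, 701]) chair();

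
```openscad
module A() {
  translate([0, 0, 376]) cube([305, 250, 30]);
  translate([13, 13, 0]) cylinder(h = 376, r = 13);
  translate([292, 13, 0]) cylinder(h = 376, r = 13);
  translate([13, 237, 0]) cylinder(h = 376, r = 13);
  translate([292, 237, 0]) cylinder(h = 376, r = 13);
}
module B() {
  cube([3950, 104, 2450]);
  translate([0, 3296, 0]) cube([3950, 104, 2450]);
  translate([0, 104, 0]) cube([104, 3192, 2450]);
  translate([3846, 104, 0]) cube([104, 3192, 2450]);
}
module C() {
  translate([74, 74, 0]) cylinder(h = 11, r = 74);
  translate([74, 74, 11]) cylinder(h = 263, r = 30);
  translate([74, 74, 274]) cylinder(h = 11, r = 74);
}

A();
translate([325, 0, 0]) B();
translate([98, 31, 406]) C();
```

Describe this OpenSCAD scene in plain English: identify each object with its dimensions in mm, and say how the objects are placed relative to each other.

A is a four-legged stool. The seat is a 305×250×30 mm slab whose top surface is at z = 406 mm; four round legs, each 26 mm in diameter, run from the floor (z = 0) to the underside of the seat, each leg's axis is inset half a diameter from the nearest pair of seat edges (so the leg's bounding box is flush with the corner).

B is a box-shaped house frame (walls only): outside footprint 3950×3400 mm, wall height 2450 mm, wall thickness 104 mm. The two y-facing walls run the full x-width; the two x-facing walls fit between the inner faces of the y-facing walls.

C is a spool: two coaxial disc flanges of radius 74 mm and thickness 11 mm, joined by a core cylinder of radius 30 mm and height 263 mm. The lower flange rests on z = 0 and the three cylinders share a vertical axis.

The house frame is on the floor beside the stool on its +x side. The spool is on top of the stool.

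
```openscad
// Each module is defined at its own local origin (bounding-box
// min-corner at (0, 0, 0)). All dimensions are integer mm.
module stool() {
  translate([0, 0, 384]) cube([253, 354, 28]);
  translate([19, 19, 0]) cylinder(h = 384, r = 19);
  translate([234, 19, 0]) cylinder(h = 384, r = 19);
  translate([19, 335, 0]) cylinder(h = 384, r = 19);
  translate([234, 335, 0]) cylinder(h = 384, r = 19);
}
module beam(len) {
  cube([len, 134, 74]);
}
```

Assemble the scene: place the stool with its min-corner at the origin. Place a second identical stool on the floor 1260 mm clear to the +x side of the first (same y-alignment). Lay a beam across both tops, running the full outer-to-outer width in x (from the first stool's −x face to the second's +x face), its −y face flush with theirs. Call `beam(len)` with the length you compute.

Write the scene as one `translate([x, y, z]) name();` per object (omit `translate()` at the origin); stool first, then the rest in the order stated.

stool();
translate([1513, 0, 0]) stool();
translate([0, 0, 412]) beam(1766);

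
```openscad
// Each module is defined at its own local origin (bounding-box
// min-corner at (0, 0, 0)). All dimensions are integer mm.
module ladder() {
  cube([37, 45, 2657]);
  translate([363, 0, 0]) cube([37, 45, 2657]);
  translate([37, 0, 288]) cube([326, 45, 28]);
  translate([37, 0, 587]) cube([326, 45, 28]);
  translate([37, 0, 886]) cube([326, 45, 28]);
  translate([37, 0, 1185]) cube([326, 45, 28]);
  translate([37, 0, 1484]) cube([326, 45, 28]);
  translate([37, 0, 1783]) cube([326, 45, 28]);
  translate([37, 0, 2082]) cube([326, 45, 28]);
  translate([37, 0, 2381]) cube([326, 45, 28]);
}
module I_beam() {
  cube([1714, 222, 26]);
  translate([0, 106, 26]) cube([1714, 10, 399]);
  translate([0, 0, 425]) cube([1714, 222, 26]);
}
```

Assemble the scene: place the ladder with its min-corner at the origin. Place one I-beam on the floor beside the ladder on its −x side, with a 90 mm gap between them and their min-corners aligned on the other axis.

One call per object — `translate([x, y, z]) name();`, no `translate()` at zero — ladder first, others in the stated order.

ladder();
translate([-1804, 0, 0]) I_beam();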